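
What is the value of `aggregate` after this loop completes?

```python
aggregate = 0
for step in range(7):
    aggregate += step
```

Sum of 0 to 6 = 21
`aggregate` takes the values: 0 → 1 → 3 → 6 → 10 → 15 → 21

Answer: 21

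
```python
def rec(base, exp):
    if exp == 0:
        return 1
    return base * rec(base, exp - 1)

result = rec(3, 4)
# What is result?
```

rec(3, 4) = 3 * 3 * 3 * 3 = 81

Answer: 81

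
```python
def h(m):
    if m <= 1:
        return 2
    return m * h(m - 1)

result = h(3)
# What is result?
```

h(3) = 3 * 2 * 2 = 12

Answer: 12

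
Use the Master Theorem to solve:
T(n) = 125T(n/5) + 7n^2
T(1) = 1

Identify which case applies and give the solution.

a=125, b=5, f(n)=7n^2. log_5(125) = 3. Since c=2 < 3, Case 1 applies: T(n) = Θ(n^log_b(a)) = O(n^3).

Answer: O(n^3) - Case 1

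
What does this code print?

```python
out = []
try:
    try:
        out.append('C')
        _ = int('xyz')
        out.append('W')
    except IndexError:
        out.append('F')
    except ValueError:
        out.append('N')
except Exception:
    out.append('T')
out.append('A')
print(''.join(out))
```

Execution trace: 'C' (inner try body) → 'N' (inner except ValueError) → 'A' (after the try/except). Output: CNA

Answer: CNA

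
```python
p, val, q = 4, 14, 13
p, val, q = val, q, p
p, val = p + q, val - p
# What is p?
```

Trace:
`p, val, q = 4, 14, 13` → p = 4; val = 14; q = 13
`p, val, q = val, q, p` → p = 14; val = 13; q = 4
`p, val = p + q, val - p` → p = 18; val = -1
So p = 18

Answer: 18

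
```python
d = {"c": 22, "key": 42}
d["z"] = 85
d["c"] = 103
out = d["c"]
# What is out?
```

Trace:
`d = {"c": 22, "key": 42}` → d = {'c': 22, 'key': 42}
`d["z"] = 85` → d = {'c': 22, 'key': 42, 'z': 85}
`d["c"] = 103` → d = {'c': 103, 'key': 42, 'z': 85}
`out = d["c"]` → out = 103
So out = 103

Answer: 103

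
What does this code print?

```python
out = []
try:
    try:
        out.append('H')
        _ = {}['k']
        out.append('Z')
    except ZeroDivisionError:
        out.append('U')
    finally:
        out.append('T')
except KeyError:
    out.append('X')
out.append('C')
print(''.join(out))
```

Execution trace: 'H' (inner try body) → 'T' (inner finally) → 'X' (outer except KeyError) → 'C' (after the try/except). Output: HTXC

Answer: HTXC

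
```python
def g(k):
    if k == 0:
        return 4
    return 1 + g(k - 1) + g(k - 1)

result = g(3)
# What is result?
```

g(k) = 1 + 2·g(k-1), g(0)=4. Closed form: (4+1)·2^3 - 1 = 39.

Answer: 39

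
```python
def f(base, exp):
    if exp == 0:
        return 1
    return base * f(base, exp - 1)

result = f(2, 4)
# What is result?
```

f(2, 4) = 2 * 2 * 2 * 2 = 16

Answer: 16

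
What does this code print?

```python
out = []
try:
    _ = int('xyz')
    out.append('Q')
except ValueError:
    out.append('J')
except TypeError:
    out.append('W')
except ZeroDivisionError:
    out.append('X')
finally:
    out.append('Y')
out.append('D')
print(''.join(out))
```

Execution trace: 'J' (except ValueError) → 'Y' (finally) → 'D' (after the try/except). Output: JYD

Answer: JYD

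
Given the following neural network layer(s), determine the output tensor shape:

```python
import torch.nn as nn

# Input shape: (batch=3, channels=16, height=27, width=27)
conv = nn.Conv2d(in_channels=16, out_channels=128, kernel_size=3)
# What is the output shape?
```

Input: (3, 16, 27, 27) -> Output: (3, 128, 25, 25)

Answer: (3, 128, 25, 25)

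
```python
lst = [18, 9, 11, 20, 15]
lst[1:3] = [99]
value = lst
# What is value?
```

Trace:
`lst = [18, 9, 11, 20, 15]` → lst = [18, 9, 11, 20, 15]
`lst[1:3] = [99]` → lst = [18, 99, 20, 15]
`value = lst` → value = [18, 99, 20, 15]
So value = [18, 99, 20, 15]

Answer: [18, 99, 20, 15]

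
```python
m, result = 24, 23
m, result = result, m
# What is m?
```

Trace:
`m, result = 24, 23` → m = 24; result = 23
`m, result = result, m` → m = 23; result = 24
So m = 23

Answer: 23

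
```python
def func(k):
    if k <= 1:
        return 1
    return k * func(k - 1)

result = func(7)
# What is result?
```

func(7) = 7 * 6 * 5 * 4 * 3 * 2 * 1 = 5040

Answer: 5040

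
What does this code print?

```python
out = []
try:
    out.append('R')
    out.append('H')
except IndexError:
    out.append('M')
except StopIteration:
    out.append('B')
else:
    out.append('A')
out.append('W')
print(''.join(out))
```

Execution trace: 'R' (try body) → 'H' (try body, no exception) → 'A' (else) → 'W' (after the try/except). Output: RHAW

Answer: RHAW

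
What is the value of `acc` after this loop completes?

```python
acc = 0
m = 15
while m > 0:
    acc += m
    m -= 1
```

Sum 15 down to 1
`acc` takes the values: 0 → 15 → 29 → 42 → 54 → 65 → 75 → 84 → 92 → 99 → 105 → 110 → 114 → 117 → 119 → 120

Answer: 120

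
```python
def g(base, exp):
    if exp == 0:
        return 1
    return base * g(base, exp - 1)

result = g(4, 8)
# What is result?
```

g(4, 8) = 4 * 4 * 4 * 4 * 4 * 4 * 4 * 4 = 65536

Answer: 65536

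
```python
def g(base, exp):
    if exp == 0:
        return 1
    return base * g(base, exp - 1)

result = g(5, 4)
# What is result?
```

g(5, 4) = 5 * 5 * 5 * 5 = 625

Answer: 625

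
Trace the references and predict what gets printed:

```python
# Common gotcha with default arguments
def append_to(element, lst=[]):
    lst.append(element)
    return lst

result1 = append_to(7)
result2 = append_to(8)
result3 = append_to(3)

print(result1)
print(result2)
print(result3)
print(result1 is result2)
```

Key concept: mutable default argument gotcha.
Step by step:
`result1 = append_to(7)` → result1 = [7]
`result2 = append_to(8)` → result1 = [7, 8] (same object as result2); result2 = [7, 8] (same object as result1)
`result3 = append_to(3)` → result1 = [7, 8, 3] (same object as result2, result3); result2 = [7, 8, 3] (same object as result1, result3); result3 = [7, 8, 3] (same object as result1, result2)
`print(result1)` → prints [7, 8, 3]
`print(result2)` → prints [7, 8, 3]
`print(result3)` → prints [7, 8, 3]
`print(result1 is result2)` → prints True

Answer:
[7, 8, 3]
[7, 8, 3]
[7, 8, 3]
True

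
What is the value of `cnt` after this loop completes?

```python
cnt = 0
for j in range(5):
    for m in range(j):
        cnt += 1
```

Triangle number: 0+1+2+...+4
`cnt` takes the values: 0 → 1 → 2 → 3 → 4 → 5 → 6 → 7 → 8 → 9 → 10

Answer: 10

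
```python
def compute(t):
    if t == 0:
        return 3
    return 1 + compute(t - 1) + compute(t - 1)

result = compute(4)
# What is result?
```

compute(t) = 1 + 2·compute(t-1), compute(0)=3. Closed form: (3+1)·2^4 - 1 = 63.

Answer: 63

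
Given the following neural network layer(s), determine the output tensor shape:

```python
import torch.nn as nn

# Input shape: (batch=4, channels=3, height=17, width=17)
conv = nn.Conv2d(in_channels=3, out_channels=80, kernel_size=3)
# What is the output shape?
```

Input: (4, 3, 17, 17) -> Output: (4, 80, 15, 15)

Answer: (4, 80, 15, 15)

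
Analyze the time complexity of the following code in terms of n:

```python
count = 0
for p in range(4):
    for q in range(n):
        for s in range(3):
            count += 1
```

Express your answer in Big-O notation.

Each loop level contributes: 1 × n × 1. Multiplying the contributions gives O(n).

Answer: O(n)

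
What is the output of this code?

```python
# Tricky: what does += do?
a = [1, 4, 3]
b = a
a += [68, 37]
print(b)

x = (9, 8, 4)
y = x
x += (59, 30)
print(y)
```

Key concept: += behavior differs for mutable vs immutable.
Step by step:
`a = [1, 4, 3]` → a = [1, 4, 3]
`b = a` → b = [1, 4, 3] (same object as a)
`a += [68, 37]` → a = [1, 4, 3, 68, 37] (same object as b); b = [1, 4, 3, 68, 37] (same object as a)
`print(b)` → prints [1, 4, 3, 68, 37]
`x = (9, 8, 4)` → x = (9, 8, 4)
`y = x` → y = (9, 8, 4)
`x += (59, 30)` → x = (9, 8, 4, 59, 30)
`print(y)` → prints (9, 8, 4)

Answer:
[1, 4, 3, 68, 37]
(9, 8, 4)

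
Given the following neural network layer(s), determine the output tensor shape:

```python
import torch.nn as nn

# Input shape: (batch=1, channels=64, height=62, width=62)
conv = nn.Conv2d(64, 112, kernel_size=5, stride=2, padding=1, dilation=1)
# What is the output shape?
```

Input: (1, 64, 62, 62) -> Output: (1, 112, 30, 30)

Answer: (1, 112, 30, 30)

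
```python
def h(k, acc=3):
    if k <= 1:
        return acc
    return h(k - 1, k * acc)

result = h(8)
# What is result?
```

Accumulator trace (n, acc): (8, 3) -> (7, 24) -> (6, 168) -> (5, 1008) -> (4, 5040) -> (3, 20160) -> (2, 60480) -> (1, 120960) -> return 120960

Answer: 120960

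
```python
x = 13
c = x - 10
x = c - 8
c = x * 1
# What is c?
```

Trace:
`x = 13` → x = 13
`c = x - 10` → c = 3
`x = c - 8` → x = -5
`c = x * 1` → c = -5
So c = -5

Answer: -5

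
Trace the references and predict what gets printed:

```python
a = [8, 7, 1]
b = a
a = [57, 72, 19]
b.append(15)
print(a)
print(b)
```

Key concept: rebinding vs mutation: a is rebound to a new list, b still points at the original.
Step by step:
`a = [8, 7, 1]` → a = [8, 7, 1]
`b = a` → b = [8, 7, 1] (same object as a)
`a = [57, 72, 19]` → a = [57, 72, 19]
`b.append(15)` → b = [8, 7, 1, 15]
`print(a)` → prints [57, 72, 19]
`print(b)` → prints [8, 7, 1, 15]

Answer:
[57, 72, 19]
[8, 7, 1, 15]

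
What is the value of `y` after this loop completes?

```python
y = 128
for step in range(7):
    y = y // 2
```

Halve 7 times: 128 // 2^7 = 1
`y` takes the values: 128 → 64 → 32 → 16 → 8 → 4 → 2 → 1

Answer: 1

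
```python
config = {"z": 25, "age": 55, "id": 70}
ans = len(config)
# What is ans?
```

Trace:
`config = {"z": 25, "age": 55, "id": 70}` → config = {'z': 25, 'age': 55, 'id': 70}
`ans = len(config)` → ans = 3
So ans = 3

Answer: 3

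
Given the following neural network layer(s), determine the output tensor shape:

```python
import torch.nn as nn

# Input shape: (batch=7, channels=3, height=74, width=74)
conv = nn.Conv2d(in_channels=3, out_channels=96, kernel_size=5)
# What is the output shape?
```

Input: (7, 3, 74, 74) -> Output: (7, 96, 70, 70)

Answer: (7, 96, 70, 70)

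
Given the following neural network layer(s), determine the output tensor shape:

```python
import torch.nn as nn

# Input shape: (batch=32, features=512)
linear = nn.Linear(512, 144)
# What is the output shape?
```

Input: (32, 512) -> Output: (32, 144)

Answer: (32, 144)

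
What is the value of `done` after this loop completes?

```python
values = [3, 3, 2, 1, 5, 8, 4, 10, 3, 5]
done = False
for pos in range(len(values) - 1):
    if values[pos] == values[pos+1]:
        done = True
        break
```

Check consecutive duplicates in [3, 3, 2, 1, 5, 8, 4, 10, 3, 5]
`done` takes the values: False → True

Answer: True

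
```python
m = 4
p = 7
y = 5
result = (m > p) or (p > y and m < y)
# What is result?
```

Trace:
`m = 4` → m = 4
`p = 7` → p = 7
`y = 5` → y = 5
`result = (m > p) or (p > y and m < y)` → result = True
So result = True

Answer: True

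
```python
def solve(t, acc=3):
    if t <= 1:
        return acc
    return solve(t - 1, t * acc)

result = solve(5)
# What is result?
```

Accumulator trace (n, acc): (5, 3) -> (4, 15) -> (3, 60) -> (2, 180) -> (1, 360) -> return 360

Answer: 360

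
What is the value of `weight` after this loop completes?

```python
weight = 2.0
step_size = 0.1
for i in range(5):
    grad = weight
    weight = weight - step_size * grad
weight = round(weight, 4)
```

Gradient descent: w = 2.0 * (1 - 0.1)^5
`weight` takes the values: 2.0 → 1.8 → 1.62 → 1.458 → 1.3122 → 1.18098 → 1.181

Answer: 1.181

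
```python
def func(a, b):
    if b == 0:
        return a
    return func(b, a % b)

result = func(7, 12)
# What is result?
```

func(7, 12) -> func(12, 7) -> func(7, 5) -> func(5, 2) -> func(2, 1) -> func(1, 0) -> 1

Answer: 1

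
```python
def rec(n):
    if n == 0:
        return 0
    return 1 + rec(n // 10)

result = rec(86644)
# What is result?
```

Count of digits of 86644: 5

Answer: 5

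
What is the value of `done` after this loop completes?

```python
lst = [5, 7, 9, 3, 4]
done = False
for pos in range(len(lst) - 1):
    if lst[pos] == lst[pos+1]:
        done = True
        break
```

Check consecutive duplicates in [5, 7, 9, 3, 4]
`done` takes the values: False

Answer: False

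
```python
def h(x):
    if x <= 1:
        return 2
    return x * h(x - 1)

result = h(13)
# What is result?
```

h(13) = 13 * 12 * 11 * 10 * 9 * 8 * 7 * 6 * 5 * 4 * 3 * 2 * 2 = 12454041600

Answer: 12454041600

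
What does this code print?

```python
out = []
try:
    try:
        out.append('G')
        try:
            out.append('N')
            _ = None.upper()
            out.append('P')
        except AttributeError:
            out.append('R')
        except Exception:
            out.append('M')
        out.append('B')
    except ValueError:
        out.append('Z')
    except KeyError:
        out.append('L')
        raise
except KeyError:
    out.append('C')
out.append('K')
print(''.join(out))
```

Execution trace: 'G' (try body) → 'N' (inner try body) → 'R' (inner except AttributeError) → 'B' (try body, no exception) → 'K' (after the try/except). Output: GNRBK

Answer: GNRBK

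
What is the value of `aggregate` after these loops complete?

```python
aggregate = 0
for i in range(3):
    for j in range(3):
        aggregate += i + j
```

Sum of all i+j for i,j in 3x3
`aggregate` takes the values: 0 → 1 → 3 → 4 → 6 → 9 → 11 → 14 → 18

Answer: 18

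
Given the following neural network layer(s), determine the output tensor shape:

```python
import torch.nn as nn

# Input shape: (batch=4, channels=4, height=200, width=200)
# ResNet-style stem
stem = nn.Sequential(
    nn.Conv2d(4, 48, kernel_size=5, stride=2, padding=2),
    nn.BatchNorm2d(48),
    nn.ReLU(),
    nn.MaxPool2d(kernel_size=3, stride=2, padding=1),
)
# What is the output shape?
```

Input: (4, 4, 200, 200) -> after Conv2d 5x5 stride=2: (4, 48, 100, 100) -> Output: (4, 48, 50, 50)

Answer: (4, 48, 50, 50)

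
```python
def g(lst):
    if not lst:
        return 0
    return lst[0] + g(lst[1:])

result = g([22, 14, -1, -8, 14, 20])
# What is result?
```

22 + 14 + (-1) + (-8) + 14 + 20 + 0 = 61

Answer: 61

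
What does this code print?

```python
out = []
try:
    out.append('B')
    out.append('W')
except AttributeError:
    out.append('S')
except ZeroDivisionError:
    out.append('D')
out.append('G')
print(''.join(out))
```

Execution trace: 'B' (try body) → 'W' (try body, no exception) → 'G' (after the try/except). Output: BWG

Answer: BWG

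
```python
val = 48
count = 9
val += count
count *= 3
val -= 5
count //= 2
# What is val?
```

Trace:
`val = 48` → val = 48
`count = 9` → count = 9
`val += count` → val = 57
`count *= 3` → count = 27
`val -= 5` → val = 52
`count //= 2` → count = 13
So val = 52

Answer: 52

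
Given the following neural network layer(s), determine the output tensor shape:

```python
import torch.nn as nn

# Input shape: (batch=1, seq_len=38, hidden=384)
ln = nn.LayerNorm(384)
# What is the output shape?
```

Input: (1, 38, 384) -> Output: (1, 38, 384)

Answer: (1, 38, 384)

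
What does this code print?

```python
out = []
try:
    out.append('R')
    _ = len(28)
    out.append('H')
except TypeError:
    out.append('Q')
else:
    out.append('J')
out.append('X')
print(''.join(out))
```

Execution trace: 'R' (try body) → 'Q' (except TypeError) → 'X' (after the try/except). Output: RQX

Answer: RQX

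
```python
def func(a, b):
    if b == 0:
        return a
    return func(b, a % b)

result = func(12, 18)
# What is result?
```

func(12, 18) -> func(18, 12) -> func(12, 6) -> func(6, 0) -> 6

Answer: 6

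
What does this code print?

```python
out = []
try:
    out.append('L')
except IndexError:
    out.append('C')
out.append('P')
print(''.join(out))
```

Execution trace: 'L' (try body, no exception) → 'P' (after the try/except). Output: LP

Answer: LP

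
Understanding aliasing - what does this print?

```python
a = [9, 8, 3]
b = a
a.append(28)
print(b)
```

Key concept: basic list aliasing.
Step by step:
`a = [9, 8, 3]` → a = [9, 8, 3]
`b = a` → b = [9, 8, 3] (same object as a)
`a.append(28)` → a = [9, 8, 3, 28] (same object as b); b = [9, 8, 3, 28] (same object as a)
`print(b)` → prints [9, 8, 3, 28]

Answer: [9, 8, 3, 28]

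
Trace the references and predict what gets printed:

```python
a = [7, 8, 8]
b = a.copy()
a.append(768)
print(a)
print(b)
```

Key concept: list.copy() creates independent copy.
Step by step:
`a = [7, 8, 8]` → a = [7, 8, 8]
`b = a.copy()` → b = [7, 8, 8]
`a.append(768)` → a = [7, 8, 8, 768]
`print(a)` → prints [7, 8, 8, 768]
`print(b)` → prints [7, 8, 8]

Answer:
[7, 8, 8, 768]
[7, 8, 8]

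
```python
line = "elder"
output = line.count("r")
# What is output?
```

Trace:
`line = "elder"` → line = 'elder'
`output = line.count("r")` → output = 1
So output = 1

Answer: 1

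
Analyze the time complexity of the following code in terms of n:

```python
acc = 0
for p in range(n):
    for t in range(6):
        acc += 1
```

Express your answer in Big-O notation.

Each loop level contributes: n × 1. Multiplying the contributions gives O(n).

Answer: O(n)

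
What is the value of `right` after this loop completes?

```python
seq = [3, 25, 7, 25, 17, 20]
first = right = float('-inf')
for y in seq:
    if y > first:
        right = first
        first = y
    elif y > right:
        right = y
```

Second largest (with repeats) in [3, 25, 7, 25, 17, 20]
`right` takes the values: -inf → 3 → 7 → 25

Answer: 25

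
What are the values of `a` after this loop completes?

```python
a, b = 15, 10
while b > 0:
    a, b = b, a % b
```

GCD of 15 and 10
`a` takes the values: 15 → 10 → 5

Answer: 5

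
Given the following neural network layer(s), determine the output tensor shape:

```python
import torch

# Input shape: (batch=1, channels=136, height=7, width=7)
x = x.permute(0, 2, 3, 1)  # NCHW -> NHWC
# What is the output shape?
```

Input: (1, 136, 7, 7) -> Output: (1, 7, 7, 136)

Answer: (1, 7, 7, 136)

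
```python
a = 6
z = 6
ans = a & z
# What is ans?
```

Trace:
`a = 6` → a = 6
`z = 6` → z = 6
`ans = a & z` → ans = 6
So ans = 6

Answer: 6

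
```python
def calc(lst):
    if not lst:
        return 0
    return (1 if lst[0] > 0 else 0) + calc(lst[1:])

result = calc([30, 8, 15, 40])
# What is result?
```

Count of positive elements in [30, 8, 15, 40] = 4

Answer: 4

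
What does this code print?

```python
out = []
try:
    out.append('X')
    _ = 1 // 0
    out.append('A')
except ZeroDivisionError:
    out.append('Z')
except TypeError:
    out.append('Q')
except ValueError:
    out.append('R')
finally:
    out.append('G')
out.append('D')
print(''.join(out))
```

Execution trace: 'X' (try body) → 'Z' (except ZeroDivisionError) → 'G' (finally) → 'D' (after the try/except). Output: XZGD

Answer: XZGD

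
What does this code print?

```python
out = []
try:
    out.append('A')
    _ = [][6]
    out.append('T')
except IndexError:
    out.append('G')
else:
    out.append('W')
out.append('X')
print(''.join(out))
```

Execution trace: 'A' (try body) → 'G' (except IndexError) → 'X' (after the try/except). Output: AGX

Answer: AGX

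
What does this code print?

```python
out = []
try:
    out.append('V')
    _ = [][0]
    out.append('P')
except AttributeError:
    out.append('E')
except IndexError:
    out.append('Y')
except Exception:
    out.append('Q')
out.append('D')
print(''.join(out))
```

Execution trace: 'V' (try body) → 'Y' (except IndexError) → 'D' (after the try/except). Output: VYD

Answer: VYD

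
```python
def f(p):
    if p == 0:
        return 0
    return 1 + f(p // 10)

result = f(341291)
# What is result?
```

Count of digits of 341291: 6

Answer: 6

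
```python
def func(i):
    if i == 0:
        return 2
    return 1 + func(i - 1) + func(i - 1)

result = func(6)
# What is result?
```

func(i) = 1 + 2·func(i-1), func(0)=2. Closed form: (2+1)·2^6 - 1 = 191.

Answer: 191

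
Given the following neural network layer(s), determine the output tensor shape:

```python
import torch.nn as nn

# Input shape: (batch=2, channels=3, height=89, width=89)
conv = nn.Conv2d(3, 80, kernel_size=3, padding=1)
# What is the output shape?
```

Input: (2, 3, 89, 89) -> Output: (2, 80, 89, 89)

Answer: (2, 80, 89, 89)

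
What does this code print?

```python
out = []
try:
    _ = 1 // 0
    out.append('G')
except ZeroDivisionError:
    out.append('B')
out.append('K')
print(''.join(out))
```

Execution trace: 'B' (except ZeroDivisionError) → 'K' (after the try/except). Output: BK

Answer: BK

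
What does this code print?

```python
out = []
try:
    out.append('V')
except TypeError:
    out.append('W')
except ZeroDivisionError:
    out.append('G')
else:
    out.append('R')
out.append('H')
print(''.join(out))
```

Execution trace: 'V' (try body, no exception) → 'R' (else) → 'H' (after the try/except). Output: VRH

Answer: VRH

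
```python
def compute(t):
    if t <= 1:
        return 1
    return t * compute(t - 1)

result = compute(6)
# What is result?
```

compute(6) = 6 * 5 * 4 * 3 * 2 * 1 = 720

Answer: 720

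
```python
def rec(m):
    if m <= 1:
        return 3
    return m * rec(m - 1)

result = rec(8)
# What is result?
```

rec(8) = 8 * 7 * 6 * 5 * 4 * 3 * 2 * 3 = 120960

Answer: 120960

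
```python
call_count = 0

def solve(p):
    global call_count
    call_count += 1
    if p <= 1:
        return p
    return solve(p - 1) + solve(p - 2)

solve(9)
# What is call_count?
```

Calls(p) = 1 + Calls(p-1) + Calls(p-2); Calls(0)=Calls(1)=1. For p=9 this gives 109.

Answer: 109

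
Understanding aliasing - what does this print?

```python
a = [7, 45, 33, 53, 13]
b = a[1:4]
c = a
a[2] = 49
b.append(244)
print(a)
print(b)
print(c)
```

Key concept: slice vs alias.
Step by step:
`a = [7, 45, 33, 53, 13]` → a = [7, 45, 33, 53, 13]
`b = a[1:4]` → b = [45, 33, 53]
`c = a` → c = [7, 45, 33, 53, 13] (same object as a)
`a[2] = 49` → a = [7, 45, 49, 53, 13] (same object as c); c = [7, 45, 49, 53, 13] (same object as a)
`b.append(244)` → b = [45, 33, 53, 244]
`print(a)` → prints [7, 45, 49, 53, 13]
`print(b)` → prints [45, 33, 53, 244]
`print(c)` → prints [7, 45, 49, 53, 13]

Answer:
[7, 45, 49, 53, 13]
[45, 33, 53, 244]
[7, 45, 49, 53, 13]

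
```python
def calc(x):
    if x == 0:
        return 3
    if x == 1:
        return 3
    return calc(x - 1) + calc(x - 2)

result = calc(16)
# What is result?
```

Build up from base cases: calc(0)=3, calc(1)=3, calc(2)=6, calc(3)=9, calc(4)=15, calc(5)=24, calc(6)=39, ..., calc(16)=4791

Answer: 4791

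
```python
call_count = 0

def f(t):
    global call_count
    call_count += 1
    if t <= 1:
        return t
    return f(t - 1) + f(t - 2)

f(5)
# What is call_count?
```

Calls(t) = 1 + Calls(t-1) + Calls(t-2); Calls(0)=Calls(1)=1. For t=5 this gives 15.

Answer: 15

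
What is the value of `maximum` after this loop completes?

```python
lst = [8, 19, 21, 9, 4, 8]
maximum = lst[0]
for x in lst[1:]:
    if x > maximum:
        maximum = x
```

Maximum of [8, 19, 21, 9, 4, 8]
`maximum` takes the values: 8 → 19 → 21

Answer: 21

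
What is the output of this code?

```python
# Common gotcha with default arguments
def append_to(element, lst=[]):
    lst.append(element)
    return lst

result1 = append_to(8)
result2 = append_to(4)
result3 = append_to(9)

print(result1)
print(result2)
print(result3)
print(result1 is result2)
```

Key concept: mutable default argument gotcha.
Step by step:
`result1 = append_to(8)` → result1 = [8]
`result2 = append_to(4)` → result1 = [8, 4] (same object as result2); result2 = [8, 4] (same object as result1)
`result3 = append_to(9)` → result1 = [8, 4, 9] (same object as result2, result3); result2 = [8, 4, 9] (same object as result1, result3); result3 = [8, 4, 9] (same object as result1, result2)
`print(result1)` → prints [8, 4, 9]
`print(result2)` → prints [8, 4, 9]
`print(result3)` → prints [8, 4, 9]
`print(result1 is result2)` → prints True

Answer:
[8, 4, 9]
[8, 4, 9]
[8, 4, 9]
True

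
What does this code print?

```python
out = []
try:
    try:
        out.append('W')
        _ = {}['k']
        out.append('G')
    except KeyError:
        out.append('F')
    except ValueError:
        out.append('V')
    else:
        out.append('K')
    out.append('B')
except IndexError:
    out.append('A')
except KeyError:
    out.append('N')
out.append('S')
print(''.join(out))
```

Execution trace: 'W' (inner try body) → 'F' (inner except KeyError) → 'B' (try body, no exception) → 'S' (after the try/except). Output: WFBS

Answer: WFBS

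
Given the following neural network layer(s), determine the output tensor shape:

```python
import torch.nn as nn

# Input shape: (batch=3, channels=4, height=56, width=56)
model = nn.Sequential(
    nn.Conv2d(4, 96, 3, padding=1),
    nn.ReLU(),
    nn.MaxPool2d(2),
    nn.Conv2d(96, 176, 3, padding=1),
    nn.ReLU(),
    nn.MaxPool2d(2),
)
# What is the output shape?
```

Input: (3, 4, 56, 56) -> after first Conv2d: (3, 96, 56, 56) -> after first MaxPool2d: (3, 96, 28, 28) -> after second Conv2d: (3, 176, 28, 28) -> Output: (3, 176, 14, 14)

Answer: (3, 176, 14, 14)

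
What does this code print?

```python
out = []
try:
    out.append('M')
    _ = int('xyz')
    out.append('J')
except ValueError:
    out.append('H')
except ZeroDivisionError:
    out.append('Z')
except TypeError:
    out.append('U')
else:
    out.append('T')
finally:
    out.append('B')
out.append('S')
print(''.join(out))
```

Execution trace: 'M' (try body) → 'H' (except ValueError) → 'B' (finally) → 'S' (after the try/except). Output: MHBS

Answer: MHBS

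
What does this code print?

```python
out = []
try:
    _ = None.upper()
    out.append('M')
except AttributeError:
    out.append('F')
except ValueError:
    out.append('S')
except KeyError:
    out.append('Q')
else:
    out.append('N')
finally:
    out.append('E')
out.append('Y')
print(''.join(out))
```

Execution trace: 'F' (except AttributeError) → 'E' (finally) → 'Y' (after the try/except). Output: FEY

Answer: FEY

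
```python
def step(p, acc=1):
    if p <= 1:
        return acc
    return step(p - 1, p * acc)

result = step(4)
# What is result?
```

Accumulator trace (n, acc): (4, 1) -> (3, 4) -> (2, 12) -> (1, 24) -> return 24

Answer: 24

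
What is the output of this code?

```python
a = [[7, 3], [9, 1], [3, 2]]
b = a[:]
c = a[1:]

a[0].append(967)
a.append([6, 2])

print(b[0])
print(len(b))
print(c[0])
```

Key concept: slice with nested mutation.
Step by step:
`a = [[7, 3], [9, 1], [3, 2]]` → a = [[7, 3], [9, 1], [3, 2]]
`b = a[:]` → b = [[7, 3], [9, 1], [3, 2]]
`c = a[1:]` → c = [[9, 1], [3, 2]]
`a[0].append(967)` → a = [[7, 3, 967], [9, 1], [3, 2]]; b = [[7, 3, 967], [9, 1], [3, 2]]
`a.append([6, 2])` → a = [[7, 3, 967], [9, 1], [3, 2], [6, 2]]
`print(b[0])` → prints [7, 3, 967]
`print(len(b))` → prints 3
`print(c[0])` → prints [9, 1]

Answer:
[7, 3, 967]
3
[9, 1]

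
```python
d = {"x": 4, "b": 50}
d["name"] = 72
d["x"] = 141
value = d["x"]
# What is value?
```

Trace:
`d = {"x": 4, "b": 50}` → d = {'x': 4, 'b': 50}
`d["name"] = 72` → d = {'x': 4, 'b': 50, 'name': 72}
`d["x"] = 141` → d = {'x': 141, 'b': 50, 'name': 72}
`value = d["x"]` → value = 141
So value = 141

Answer: 141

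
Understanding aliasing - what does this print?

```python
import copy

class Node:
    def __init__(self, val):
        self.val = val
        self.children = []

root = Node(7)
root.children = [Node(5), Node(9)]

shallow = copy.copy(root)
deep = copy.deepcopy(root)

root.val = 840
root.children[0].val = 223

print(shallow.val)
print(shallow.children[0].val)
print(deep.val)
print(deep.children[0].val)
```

Key concept: deep copy with custom objects.
Step by step:
`root = Node(7)` → root = Node(val=7, children=[])
`root.children = [Node(5), Node(9)]` → root = Node(val=7, children=[Node(val=5, children=[]), Node(val=9, children=[])])
`shallow = copy.copy(root)` → shallow = Node(val=7, children=[Node(val=5, children=[]), Node(val=9, children=[])])
`deep = copy.deepcopy(root)` → deep = Node(val=7, children=[Node(val=5, children=[]), Node(val=9, children=[])])
`root.val = 840` → root = Node(val=840, children=[Node(val=5, children=[]), Node(val=9, children=[])])
`root.children[0].val = 223` → root = Node(val=840, children=[Node(val=223, children=[]), Node(val=9, children=[])]); shallow = Node(val=7, children=[Node(val=223, children=[]), Node(val=9, children=[])])
`print(shallow.val)` → prints 7
`print(shallow.children[0].val)` → prints 223
`print(deep.val)` → prints 7
`print(deep.children[0].val)` → prints 5

Answer:
7
223
7
5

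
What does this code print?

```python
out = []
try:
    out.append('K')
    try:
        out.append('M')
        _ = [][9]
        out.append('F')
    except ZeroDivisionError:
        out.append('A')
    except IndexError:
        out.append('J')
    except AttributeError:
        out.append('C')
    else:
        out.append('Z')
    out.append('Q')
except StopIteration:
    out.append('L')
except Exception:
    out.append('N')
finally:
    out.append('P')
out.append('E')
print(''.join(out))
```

Execution trace: 'K' (try body) → 'M' (inner try body) → 'J' (inner except IndexError) → 'Q' (try body, no exception) → 'P' (finally) → 'E' (after the try/except). Output: KMJQPE

Answer: KMJQPE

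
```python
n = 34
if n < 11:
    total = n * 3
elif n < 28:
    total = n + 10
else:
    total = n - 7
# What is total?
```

Trace:
`n = 34` → n = 34
`if n < 11: ...` → n < 11 is False, n < 28 is False, take else branch → total = 27
So total = 27

Answer: 27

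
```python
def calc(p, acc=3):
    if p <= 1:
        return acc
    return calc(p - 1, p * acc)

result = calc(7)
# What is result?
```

Accumulator trace (n, acc): (7, 3) -> (6, 21) -> (5, 126) -> (4, 630) -> (3, 2520) -> (2, 7560) -> (1, 15120) -> return 15120

Answer: 15120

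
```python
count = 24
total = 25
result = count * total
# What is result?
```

Trace:
`count = 24` → count = 24
`total = 25` → total = 25
`result = count * total` → result = 600
So result = 600

Answer: 600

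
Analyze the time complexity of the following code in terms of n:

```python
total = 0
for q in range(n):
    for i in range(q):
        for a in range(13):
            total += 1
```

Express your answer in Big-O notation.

Each loop level contributes: n × n × 1. Multiplying the contributions gives O(n^2).

Answer: O(n^2)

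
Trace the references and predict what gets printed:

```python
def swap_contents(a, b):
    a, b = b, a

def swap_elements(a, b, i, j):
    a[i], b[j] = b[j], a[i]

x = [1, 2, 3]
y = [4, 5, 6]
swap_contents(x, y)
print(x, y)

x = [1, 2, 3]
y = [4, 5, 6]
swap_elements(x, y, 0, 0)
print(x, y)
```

Key concept: parameter rebinding vs mutation.
Step by step:
`x = [1, 2, 3]` → x = [1, 2, 3]
`y = [4, 5, 6]` → y = [4, 5, 6]
`swap_contents(x, y)` → no visible change to tracked variables
`print(x, y)` → prints [1, 2, 3] [4, 5, 6]
`x = [1, 2, 3]` → x = [1, 2, 3]
`y = [4, 5, 6]` → y = [4, 5, 6]
`swap_elements(x, y, 0, 0)` → x = [4, 2, 3]; y = [1, 5, 6]
`print(x, y)` → prints [4, 2, 3] [1, 5, 6]

Answer:
[1, 2, 3] [4, 5, 6]
[4, 2, 3] [1, 5, 6]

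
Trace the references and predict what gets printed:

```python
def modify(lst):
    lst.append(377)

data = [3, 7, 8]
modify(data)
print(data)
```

Key concept: function modifies passed list.
Step by step:
`data = [3, 7, 8]` → data = [3, 7, 8]
`modify(data)` → data = [3, 7, 8, 377]
`print(data)` → prints [3, 7, 8, 377]

Answer: [3, 7, 8, 377]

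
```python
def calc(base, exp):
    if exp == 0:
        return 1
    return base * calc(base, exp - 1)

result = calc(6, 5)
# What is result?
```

calc(6, 5) = 6 * 6 * 6 * 6 * 6 = 7776

Answer: 7776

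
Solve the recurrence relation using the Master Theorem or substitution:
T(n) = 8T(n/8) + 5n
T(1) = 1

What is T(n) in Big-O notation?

By Master Theorem: a=8, b=8, f(n)=5n. Since log_8(8) = 1 and f(n) = Θ(n^1), Case 2 applies. T(n) = O(n log n).

Answer: O(n log n)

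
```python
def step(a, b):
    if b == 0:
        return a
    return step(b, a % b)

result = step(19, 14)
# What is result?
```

step(19, 14) -> step(14, 5) -> step(5, 4) -> step(4, 1) -> step(1, 0) -> 1

Answer: 1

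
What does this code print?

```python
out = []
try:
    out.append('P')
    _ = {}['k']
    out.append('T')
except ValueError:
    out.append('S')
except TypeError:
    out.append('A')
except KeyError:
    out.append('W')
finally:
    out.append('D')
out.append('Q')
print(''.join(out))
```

Execution trace: 'P' (try body) → 'W' (except KeyError) → 'D' (finally) → 'Q' (after the try/except). Output: PWDQ

Answer: PWDQ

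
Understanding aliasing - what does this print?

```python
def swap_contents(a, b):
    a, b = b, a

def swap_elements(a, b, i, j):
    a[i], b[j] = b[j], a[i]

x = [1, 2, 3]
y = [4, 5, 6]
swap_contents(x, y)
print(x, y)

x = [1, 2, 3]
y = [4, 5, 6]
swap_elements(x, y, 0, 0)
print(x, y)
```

Key concept: parameter rebinding vs mutation.
Step by step:
`x = [1, 2, 3]` → x = [1, 2, 3]
`y = [4, 5, 6]` → y = [4, 5, 6]
`swap_contents(x, y)` → no visible change to tracked variables
`print(x, y)` → prints [1, 2, 3] [4, 5, 6]
`x = [1, 2, 3]` → x = [1, 2, 3]
`y = [4, 5, 6]` → y = [4, 5, 6]
`swap_elements(x, y, 0, 0)` → x = [4, 2, 3]; y = [1, 5, 6]
`print(x, y)` → prints [4, 2, 3] [1, 5, 6]

Answer:
[1, 2, 3] [4, 5, 6]
[4, 2, 3] [1, 5, 6]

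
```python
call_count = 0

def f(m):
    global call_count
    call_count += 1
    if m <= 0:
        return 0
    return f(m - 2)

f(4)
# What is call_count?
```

Linear recursion stepping by 2: 3 calls from m=4 down to ≤0.

Answer: 3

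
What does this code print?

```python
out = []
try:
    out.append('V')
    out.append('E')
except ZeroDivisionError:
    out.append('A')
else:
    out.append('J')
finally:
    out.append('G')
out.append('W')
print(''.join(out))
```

Execution trace: 'V' (try body) → 'E' (try body, no exception) → 'J' (else) → 'G' (finally) → 'W' (after the try/except). Output: VEJGW

Answer: VEJGW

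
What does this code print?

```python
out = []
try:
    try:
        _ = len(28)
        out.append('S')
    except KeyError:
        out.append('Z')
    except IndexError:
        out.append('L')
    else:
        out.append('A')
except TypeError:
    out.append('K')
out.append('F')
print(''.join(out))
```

Execution trace: 'K' (outer except TypeError) → 'F' (after the try/except). Output: KF

Answer: KF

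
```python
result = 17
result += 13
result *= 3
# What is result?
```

Trace:
`result = 17` → result = 17
`result += 13` → result = 30
`result *= 3` → result = 90
So result = 90

Answer: 90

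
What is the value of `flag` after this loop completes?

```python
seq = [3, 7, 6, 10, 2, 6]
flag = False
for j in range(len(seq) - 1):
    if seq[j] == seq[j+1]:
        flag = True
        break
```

Check consecutive duplicates in [3, 7, 6, 10, 2, 6]
`flag` takes the values: False

Answer: False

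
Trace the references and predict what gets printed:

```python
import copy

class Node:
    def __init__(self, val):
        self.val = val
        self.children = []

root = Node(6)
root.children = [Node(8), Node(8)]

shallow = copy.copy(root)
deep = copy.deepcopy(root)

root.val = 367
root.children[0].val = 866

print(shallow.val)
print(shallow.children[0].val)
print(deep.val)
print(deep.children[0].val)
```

Key concept: deep copy with custom objects.
Step by step:
`root = Node(6)` → root = Node(val=6, children=[])
`root.children = [Node(8), Node(8)]` → root = Node(val=6, children=[Node(val=8, children=[]), Node(val=8, children=[])])
`shallow = copy.copy(root)` → shallow = Node(val=6, children=[Node(val=8, children=[]), Node(val=8, children=[])])
`deep = copy.deepcopy(root)` → deep = Node(val=6, children=[Node(val=8, children=[]), Node(val=8, children=[])])
`root.val = 367` → root = Node(val=367, children=[Node(val=8, children=[]), Node(val=8, children=[])])
`root.children[0].val = 866` → root = Node(val=367, children=[Node(val=866, children=[]), Node(val=8, children=[])]); shallow = Node(val=6, children=[Node(val=866, children=[]), Node(val=8, children=[])])
`print(shallow.val)` → prints 6
`print(shallow.children[0].val)` → prints 866
`print(deep.val)` → prints 6
`print(deep.children[0].val)` → prints 8

Answer:
6
866
6
8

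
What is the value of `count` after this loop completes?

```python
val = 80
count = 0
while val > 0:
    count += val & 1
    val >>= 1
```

Count set bits in 80 (binary: 0b1010000)
`count` takes the values: 0 → 1 → 2

Answer: 2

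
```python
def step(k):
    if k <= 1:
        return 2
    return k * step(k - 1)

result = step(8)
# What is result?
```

step(8) = 8 * 7 * 6 * 5 * 4 * 3 * 2 * 2 = 80640

Answer: 80640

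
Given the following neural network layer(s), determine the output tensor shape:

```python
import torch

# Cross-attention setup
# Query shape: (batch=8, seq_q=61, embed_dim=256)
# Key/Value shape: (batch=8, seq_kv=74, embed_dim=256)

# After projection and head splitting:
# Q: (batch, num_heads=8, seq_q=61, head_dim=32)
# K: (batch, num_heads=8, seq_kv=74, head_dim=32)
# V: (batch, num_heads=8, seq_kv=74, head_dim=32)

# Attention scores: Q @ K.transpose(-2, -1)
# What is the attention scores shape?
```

Input: (8, 61, 256) -> Output: (8, 8, 61, 74)

Answer: (8, 8, 61, 74)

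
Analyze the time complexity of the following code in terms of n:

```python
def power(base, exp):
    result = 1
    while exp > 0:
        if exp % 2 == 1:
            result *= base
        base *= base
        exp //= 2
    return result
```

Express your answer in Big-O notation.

This is Exponentiation by squaring. Time complexity: O(log n).

Answer: O(log n)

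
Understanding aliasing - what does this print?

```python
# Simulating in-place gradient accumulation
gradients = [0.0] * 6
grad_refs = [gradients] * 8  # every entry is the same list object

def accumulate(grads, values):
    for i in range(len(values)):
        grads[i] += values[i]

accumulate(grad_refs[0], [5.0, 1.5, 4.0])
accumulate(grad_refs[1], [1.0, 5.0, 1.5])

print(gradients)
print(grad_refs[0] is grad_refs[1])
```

Key concept: gradient accumulation aliasing.
Step by step:
`gradients = [0.0] * 6` → gradients = [0.0, 0.0, 0.0, 0.0, 0.0, 0.0]
`grad_refs = [gradients] * 8` → grad_refs = [[0.0, 0.0, 0.0, 0.0, 0.0, 0.0], [0.0, 0.0, 0.0, 0.0, 0.0, 0.0], [0.0, 0.0, 0.0, 0.0, 0.0, 0.0], [0.0, 0.0, 0.0, 0.0, 0.0, 0.0], [0.0, 0.0, 0.0, 0.0, 0.0, 0.0], [0.0, 0.0, 0.0, 0.0, 0.0, 0.0], [0.0, 0.0, 0.0, 0.0, 0.0, 0.0], [0.0, 0.0, 0.0, 0.0, 0.0, 0.0]]
`accumulate(grad_refs[0], [5.0, 1.5, 4.0])` → gradients = [5.0, 1.5, 4.0, 0.0, 0.0, 0.0]; grad_refs = [[5.0, 1.5, 4.0, 0.0, 0.0, 0.0], [5.0, 1.5, 4.0, 0.0, 0.0, 0.0], [5.0, 1.5, 4.0, 0.0, 0.0, 0.0], [5.0, 1.5, 4.0, 0.0, 0.0, 0.0], [5.0, 1.5, 4.0, 0.0, 0.0, 0.0], [5.0, 1.5, 4.0, 0.0, 0.0, 0.0], [5.0, 1.5, 4.0, 0.0, 0.0, 0.0], [5.0, 1.5, 4.0, 0.0, 0.0, 0.0]]
`accumulate(grad_refs[1], [1.0, 5.0, 1.5])` → gradients = [6.0, 6.5, 5.5, 0.0, 0.0, 0.0]; grad_refs = [[6.0, 6.5, 5.5, 0.0, 0.0, 0.0], [6.0, 6.5, 5.5, 0.0, 0.0, 0.0], [6.0, 6.5, 5.5, 0.0, 0.0, 0.0], [6.0, 6.5, 5.5, 0.0, 0.0, 0.0], [6.0, 6.5, 5.5, 0.0, 0.0, 0.0], [6.0, 6.5, 5.5, 0.0, 0.0, 0.0], [6.0, 6.5, 5.5, 0.0, 0.0, 0.0], [6.0, 6.5, 5.5, 0.0, 0.0, 0.0]]
`print(gradients)` → prints [6.0, 6.5, 5.5, 0.0, 0.0, 0.0]
`print(grad_refs[0] is grad_refs[1])` → prints True

Answer:
[6.0, 6.5, 5.5, 0.0, 0.0, 0.0]
True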